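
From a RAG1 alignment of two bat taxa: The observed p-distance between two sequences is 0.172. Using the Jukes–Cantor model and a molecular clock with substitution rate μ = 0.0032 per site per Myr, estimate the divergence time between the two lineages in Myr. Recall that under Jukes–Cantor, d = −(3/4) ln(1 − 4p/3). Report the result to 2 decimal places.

30.53

d = −(3/4) ln(1 − 4p/3) = −0.75 ln(1 − 0.229333) = −0.75 ln(0.770667)
  = −0.75 × (-0.260499) = 0.195374 substitutions/site.
Under a molecular clock d = 2μt, so t = d/(2μ) = 0.195374 / (2 × 0.0032) = 30.53 Myr.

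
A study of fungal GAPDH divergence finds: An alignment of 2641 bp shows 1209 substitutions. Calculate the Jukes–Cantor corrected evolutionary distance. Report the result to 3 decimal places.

p = 1209/2641 ≈ 0.457781.
d = −(3/4) ln(1 − 4p/3) = −0.75 ln(1 − 0.610375) = −0.75 ln(0.389625)
  = −0.75 × (-0.942571) = 0.706928 substitutions/site.

0.707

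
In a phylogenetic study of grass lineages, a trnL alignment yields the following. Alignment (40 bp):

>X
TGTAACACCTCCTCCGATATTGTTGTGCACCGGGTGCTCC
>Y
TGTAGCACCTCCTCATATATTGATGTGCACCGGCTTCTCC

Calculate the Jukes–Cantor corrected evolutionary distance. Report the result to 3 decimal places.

The sequences differ at 6 of 40 sites (5, 15, 16, 23, 34, 36), so p = 6/40 = 0.15.
d = −(3/4) ln(1 − 4p/3) = −0.75 ln(1 − 0.2) = −0.75 ln(0.8)
  = −0.75 × (-0.223144) = 0.167358 substitutions/site.

0.167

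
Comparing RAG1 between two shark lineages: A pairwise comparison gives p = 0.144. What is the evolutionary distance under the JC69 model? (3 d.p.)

0.160

d = −(3/4) ln(1 − 4p/3) = −0.75 ln(1 − 0.192) = −0.75 ln(0.808)
  = −0.75 × (-0.213193) = 0.159895 substitutions/site.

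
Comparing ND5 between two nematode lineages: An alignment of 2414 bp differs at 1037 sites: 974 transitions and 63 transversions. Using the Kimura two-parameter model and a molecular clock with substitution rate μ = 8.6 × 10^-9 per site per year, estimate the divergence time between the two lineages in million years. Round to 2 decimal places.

P = 974/2414 ≈ 0.40348 and Q = 63/2414 ≈ 0.026098.
Under the Kimura two-parameter model, d = −½ ln(1 − 2P − Q) − ¼ ln(1 − 2Q).
1 − 2P − Q = 0.166942, giving −½ ln(0.166942) = 0.895054.
1 − 2Q = 0.947804, giving −¼ ln(0.947804) = 0.013402.
d = 0.895054 + 0.013402 = 0.908456.
Under a molecular clock d = 2μt, so t = d/(2μ) = 0.908456 / (2 × 8.6 × 10^-9) = 52.82 million years.

52.82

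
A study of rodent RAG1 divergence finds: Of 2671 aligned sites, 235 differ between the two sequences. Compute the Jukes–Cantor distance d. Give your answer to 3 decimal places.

0.094

p = 235/2671 ≈ 0.087982.
d = −(3/4) ln(1 − 4p/3) = −0.75 ln(1 − 0.117309) = −0.75 ln(0.882691)
  = −0.75 × (-0.124780) = 0.093585 substitutions/site.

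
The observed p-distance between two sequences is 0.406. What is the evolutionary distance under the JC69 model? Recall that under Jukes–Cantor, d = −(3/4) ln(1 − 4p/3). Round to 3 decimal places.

0.585

d = −(3/4) ln(1 − 4p/3) = −0.75 ln(1 − 0.541333) = −0.75 ln(0.458667)
  = −0.75 × (-0.779431) = 0.584573 substitutions/site.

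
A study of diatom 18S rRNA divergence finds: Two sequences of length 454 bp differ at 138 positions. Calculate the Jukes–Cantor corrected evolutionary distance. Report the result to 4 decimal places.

p = 138/454 ≈ 0.303965.
d = −(3/4) ln(1 − 4p/3) = −0.75 ln(1 − 0.405287) = −0.75 ln(0.594713)
  = −0.75 × (-0.519676) = 0.389757 substitutions/site.

0.3898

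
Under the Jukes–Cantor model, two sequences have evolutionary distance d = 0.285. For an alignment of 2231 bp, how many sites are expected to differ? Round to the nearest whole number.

529

Invert JC69: p = (3/4)(1 − e^(−4d/3)) = 0.75 × (1 − e^(-0.38)) = 0.75 × (1 − 0.683861) = 0.237104.
Expected differing sites = pL ≈ 0.237104 × 2231 = 528.979024 ≈ 529.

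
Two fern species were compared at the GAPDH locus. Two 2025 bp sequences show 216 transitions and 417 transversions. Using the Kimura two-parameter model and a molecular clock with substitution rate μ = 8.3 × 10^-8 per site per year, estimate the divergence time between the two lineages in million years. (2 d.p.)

2.44

P = 216/2025 ≈ 0.106667 and Q = 417/2025 ≈ 0.205926.
Under the Kimura two-parameter model, d = −½ ln(1 − 2P − Q) − ¼ ln(1 − 2Q).
1 − 2P − Q = 0.58074, giving −½ ln(0.58074) = 0.271726.
1 − 2Q = 0.588148, giving −¼ ln(0.588148) = 0.132694.
d = 0.271726 + 0.132694 = 0.404420.
Under a molecular clock d = 2μt, so t = d/(2μ) = 0.404420 / (2 × 8.3 × 10^-8) = 2.44 million years.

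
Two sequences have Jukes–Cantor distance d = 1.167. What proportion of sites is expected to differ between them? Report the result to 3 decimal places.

p = (3/4)(1 − e^(−4d/3)) = 0.75 × (1 − e^(-1.556)) = 0.75 × (1 − 0.210978) = 0.591767.

0.592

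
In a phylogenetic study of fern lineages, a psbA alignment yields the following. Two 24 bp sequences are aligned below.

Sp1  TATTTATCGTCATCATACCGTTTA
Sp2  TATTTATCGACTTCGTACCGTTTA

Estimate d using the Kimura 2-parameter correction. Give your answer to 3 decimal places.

Of 24 sites, 1 differences are transitions and 2 are transversions, so P = 1/24 ≈ 0.041667 and Q = 2/24 ≈ 0.083333.
Under the Kimura two-parameter model, d = −½ ln(1 − 2P − Q) − ¼ ln(1 − 2Q).
1 − 2P − Q = 0.833333, giving −½ ln(0.833333) = 0.091161.
1 − 2Q = 0.833334, giving −¼ ln(0.833334) = 0.045580.
d = 0.091161 + 0.045580 = 0.136741.

0.137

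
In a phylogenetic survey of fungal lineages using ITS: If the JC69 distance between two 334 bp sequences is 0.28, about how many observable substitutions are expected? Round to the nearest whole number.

Invert JC69: p = (3/4)(1 − e^(−4d/3)) = 0.75 × (1 − e^(-0.373333)) = 0.75 × (1 − 0.688436) = 0.233673.
Expected differing sites = pL ≈ 0.233673 × 334 = 78.046782 ≈ 78.

78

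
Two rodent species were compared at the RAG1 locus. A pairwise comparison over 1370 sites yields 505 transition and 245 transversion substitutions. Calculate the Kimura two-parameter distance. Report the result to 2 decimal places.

1.35

P = 505/1370 ≈ 0.368613 and Q = 245/1370 ≈ 0.178832.
Under the Kimura two-parameter model, d = −½ ln(1 − 2P − Q) − ¼ ln(1 − 2Q).
1 − 2P − Q = 0.083942, giving −½ ln(0.083942) = 1.238815.
1 − 2Q = 0.642336, giving −¼ ln(0.642336) = 0.110661.
d = 1.238815 + 0.110661 = 1.349476.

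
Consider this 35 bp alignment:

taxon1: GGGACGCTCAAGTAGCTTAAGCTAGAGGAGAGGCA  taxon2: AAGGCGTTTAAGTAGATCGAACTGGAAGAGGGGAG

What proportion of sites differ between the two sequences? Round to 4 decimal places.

The sequences differ at 14 of 35 positions.
p = 14/35 = 0.4000.

0.4000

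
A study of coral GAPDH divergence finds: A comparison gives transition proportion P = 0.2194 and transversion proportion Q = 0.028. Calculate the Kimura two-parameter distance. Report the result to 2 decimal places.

0.33

Under the Kimura two-parameter model, d = −½ ln(1 − 2P − Q) − ¼ ln(1 − 2Q).
1 − 2P − Q = 0.5332, giving −½ ln(0.5332) = 0.314429.
1 − 2Q = 0.944, giving −¼ ln(0.944) = 0.014407.
d = 0.314429 + 0.014407 = 0.328836.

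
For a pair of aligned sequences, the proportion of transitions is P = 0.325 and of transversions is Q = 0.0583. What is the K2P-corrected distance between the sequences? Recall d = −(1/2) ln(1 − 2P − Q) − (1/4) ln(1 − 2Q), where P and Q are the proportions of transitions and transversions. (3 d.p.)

0.647

Under the Kimura two-parameter model, d = −½ ln(1 − 2P − Q) − ¼ ln(1 − 2Q).
1 − 2P − Q = 0.2917, giving −½ ln(0.2917) = 0.616015.
1 − 2Q = 0.8834, giving −¼ ln(0.8834) = 0.030994.
d = 0.616015 + 0.030994 = 0.647009.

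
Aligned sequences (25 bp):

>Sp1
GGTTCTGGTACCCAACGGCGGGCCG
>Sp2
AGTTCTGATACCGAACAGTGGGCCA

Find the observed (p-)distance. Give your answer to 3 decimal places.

0.240

The sequences differ at 6 of 25 positions (sites 1, 8, 13, 17, 19, 25).
p = 6/25 = 0.240.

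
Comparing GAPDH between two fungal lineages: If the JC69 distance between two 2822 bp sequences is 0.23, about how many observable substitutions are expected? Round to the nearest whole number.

559

Invert JC69: p = (3/4)(1 − e^(−4d/3)) = 0.75 × (1 − e^(-0.306667)) = 0.75 × (1 − 0.735896) = 0.198078.
Expected differing sites = pL ≈ 0.198078 × 2822 = 558.976116 ≈ 559.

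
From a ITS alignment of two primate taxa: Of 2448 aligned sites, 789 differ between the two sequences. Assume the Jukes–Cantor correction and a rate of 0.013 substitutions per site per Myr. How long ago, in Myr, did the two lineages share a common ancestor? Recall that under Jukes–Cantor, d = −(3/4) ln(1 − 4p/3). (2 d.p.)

p = 789/2448 ≈ 0.322304.
d = −(3/4) ln(1 − 4p/3) = −0.75 ln(1 − 0.429739) = −0.75 ln(0.570261)
  = −0.75 × (-0.561661) = 0.421246 substitutions/site.
Under a molecular clock d = 2μt, so t = d/(2μ) = 0.421246 / (2 × 0.013) = 16.20 Myr.

16.20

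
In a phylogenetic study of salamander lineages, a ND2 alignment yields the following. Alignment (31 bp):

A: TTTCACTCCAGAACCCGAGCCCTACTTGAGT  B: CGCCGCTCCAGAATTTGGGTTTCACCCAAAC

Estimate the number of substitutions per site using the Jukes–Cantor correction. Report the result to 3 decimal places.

The sequences differ at 17 of 31 sites, so p = 17/31 ≈ 0.548387.
d = −(3/4) ln(1 − 4p/3) = −0.75 ln(1 − 0.731183) = −0.75 ln(0.268817)
  = −0.75 × (-1.313724) = 0.985293 substitutions/site.

0.985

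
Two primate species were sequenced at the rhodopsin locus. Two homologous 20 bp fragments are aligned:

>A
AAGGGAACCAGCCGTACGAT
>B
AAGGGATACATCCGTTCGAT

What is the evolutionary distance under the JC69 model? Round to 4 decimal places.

The sequences differ at 4 of 20 sites (7, 8, 11, 16), so p = 4/20 = 0.2.
d = −(3/4) ln(1 − 4p/3) = −0.75 ln(1 − 0.266667) = −0.75 ln(0.733333)
  = −0.75 × (-0.310155) = 0.232616 substitutions/site.

0.2326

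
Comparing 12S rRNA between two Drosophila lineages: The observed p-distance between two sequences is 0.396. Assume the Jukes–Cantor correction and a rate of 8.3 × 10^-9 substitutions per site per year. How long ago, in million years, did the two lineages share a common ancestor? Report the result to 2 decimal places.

d = −(3/4) ln(1 − 4p/3) = −0.75 ln(1 − 0.528) = −0.75 ln(0.472)
  = −0.75 × (-0.750776) = 0.563082 substitutions/site.
Under a molecular clock d = 2μt, so t = d/(2μ) = 0.563082 / (2 × 8.3 × 10^-9) = 33.92 million years.

33.92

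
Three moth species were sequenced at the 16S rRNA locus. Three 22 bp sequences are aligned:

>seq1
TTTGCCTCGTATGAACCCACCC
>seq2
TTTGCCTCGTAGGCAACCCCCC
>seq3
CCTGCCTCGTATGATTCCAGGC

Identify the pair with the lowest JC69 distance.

seq1–seq2: 4/22 differ, p = 0.182, d = 0.208.
seq1–seq3: 6/22 differ, p = 0.273, d = 0.339.
seq2–seq3: 9/22 differ, p = 0.409, d = 0.591.
The smallest distance is between seq1 and seq2.

seq1 and seq2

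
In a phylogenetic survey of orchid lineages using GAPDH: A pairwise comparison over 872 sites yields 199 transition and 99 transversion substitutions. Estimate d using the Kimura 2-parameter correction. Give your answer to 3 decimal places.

P = 199/872 ≈ 0.228211 and Q = 99/872 ≈ 0.113532.
Under the Kimura two-parameter model, d = −½ ln(1 − 2P − Q) − ¼ ln(1 − 2Q).
1 − 2P − Q = 0.430046, giving −½ ln(0.430046) = 0.421932.
1 − 2Q = 0.772936, giving −¼ ln(0.772936) = 0.064390.
d = 0.421932 + 0.064390 = 0.486322.

0.486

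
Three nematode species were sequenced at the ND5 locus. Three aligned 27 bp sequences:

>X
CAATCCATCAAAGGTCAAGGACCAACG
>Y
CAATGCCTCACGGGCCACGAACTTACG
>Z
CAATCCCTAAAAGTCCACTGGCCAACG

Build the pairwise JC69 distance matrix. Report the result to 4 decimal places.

X–Y: 9/27 sites differ → p ≈ 0.333333, d = −0.75 ln(1 − 0.444444) = 0.440839 ≈ 0.4408.
X–Z: 7/27 sites differ → p ≈ 0.259259, d = −0.75 ln(1 − 0.345679) = 0.318118 ≈ 0.3181.
Y–Z: 10/27 sites differ → p ≈ 0.37037, d = −0.75 ln(1 − 0.493827) = 0.510658 ≈ 0.5107.

d(X,Y) = 0.4408, d(X,Z) = 0.3181, d(Y,Z) = 0.5107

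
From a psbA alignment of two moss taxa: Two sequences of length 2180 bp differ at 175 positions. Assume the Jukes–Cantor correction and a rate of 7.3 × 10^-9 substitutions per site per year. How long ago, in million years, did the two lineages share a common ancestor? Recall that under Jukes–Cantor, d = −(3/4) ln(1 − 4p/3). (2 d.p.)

5.82

p = 175/2180 ≈ 0.080275.
d = −(3/4) ln(1 − 4p/3) = −0.75 ln(1 − 0.107033) = −0.75 ln(0.892967)
  = −0.75 × (-0.113206) = 0.084905 substitutions/site.
Under a molecular clock d = 2μt, so t = d/(2μ) = 0.084905 / (2 × 7.3 × 10^-9) = 5.82 million years.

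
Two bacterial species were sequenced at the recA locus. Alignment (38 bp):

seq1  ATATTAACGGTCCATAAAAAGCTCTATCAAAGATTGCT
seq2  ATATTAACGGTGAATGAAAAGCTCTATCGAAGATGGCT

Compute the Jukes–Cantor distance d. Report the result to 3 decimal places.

The sequences differ at 5 of 38 sites (12, 13, 16, 29, 35), so p = 5/38 ≈ 0.131579.
d = −(3/4) ln(1 − 4p/3) = −0.75 ln(1 − 0.175439) = −0.75 ln(0.824561)
  = −0.75 × (-0.192904) = 0.144678 substitutions/site.

0.145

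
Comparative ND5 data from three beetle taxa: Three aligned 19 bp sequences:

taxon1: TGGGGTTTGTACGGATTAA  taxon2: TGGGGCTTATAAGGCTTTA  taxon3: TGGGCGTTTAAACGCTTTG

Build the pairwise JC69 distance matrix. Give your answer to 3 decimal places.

taxon1–taxon2: 5/19 sites differ → p ≈ 0.263158, d = −0.75 ln(1 − 0.350877) = 0.324100 ≈ 0.324.
taxon1–taxon3: 9/19 sites differ → p ≈ 0.473684, d = −0.75 ln(1 − 0.631579) = 0.748897 ≈ 0.749.
taxon2–taxon3: 6/19 sites differ → p ≈ 0.315789, d = −0.75 ln(1 − 0.421052) = 0.409907 ≈ 0.410.

d(taxon1,taxon2) = 0.324, d(taxon1,taxon3) = 0.749, d(taxon2,taxon3) = 0.410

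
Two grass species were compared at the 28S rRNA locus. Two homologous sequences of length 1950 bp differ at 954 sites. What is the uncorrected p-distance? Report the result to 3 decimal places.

0.489

p = 954/1950 = 0.489230… ≈ 0.489 (to 3 d.p.).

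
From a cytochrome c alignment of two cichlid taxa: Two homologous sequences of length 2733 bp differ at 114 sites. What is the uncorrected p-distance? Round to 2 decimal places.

0.04

p = 114/2733 = 0.041712… ≈ 0.04 (to 2 d.p.).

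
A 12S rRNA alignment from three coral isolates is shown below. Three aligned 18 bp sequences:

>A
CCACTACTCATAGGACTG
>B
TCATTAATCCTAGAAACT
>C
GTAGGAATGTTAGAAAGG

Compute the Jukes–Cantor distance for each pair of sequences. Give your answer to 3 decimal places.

d(A,B) = 0.673, d(A,C) = 1.012, d(B,C) = 0.673

A–B: 8/18 sites differ → p ≈ 0.444444, d = −0.75 ln(1 − 0.592592) = 0.673455 ≈ 0.673.
A–C: 10/18 sites differ → p ≈ 0.555556, d = −0.75 ln(1 − 0.740741) = 1.012446 ≈ 1.012.
B–C: 8/18 sites differ → p ≈ 0.444444, d = −0.75 ln(1 − 0.592592) = 0.673455 ≈ 0.673.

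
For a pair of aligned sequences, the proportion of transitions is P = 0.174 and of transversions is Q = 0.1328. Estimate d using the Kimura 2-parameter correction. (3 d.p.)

Under the Kimura two-parameter model, d = −½ ln(1 − 2P − Q) − ¼ ln(1 − 2Q).
1 − 2P − Q = 0.5192, giving −½ ln(0.5192) = 0.327733.
1 − 2Q = 0.7344, giving −¼ ln(0.7344) = 0.077175.
d = 0.327733 + 0.077175 = 0.404908.

0.405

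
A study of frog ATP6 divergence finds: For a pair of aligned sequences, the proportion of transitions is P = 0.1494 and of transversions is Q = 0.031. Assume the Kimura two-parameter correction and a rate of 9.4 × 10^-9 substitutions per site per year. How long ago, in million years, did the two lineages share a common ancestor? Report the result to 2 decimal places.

Under the Kimura two-parameter model, d = −½ ln(1 − 2P − Q) − ¼ ln(1 − 2Q).
1 − 2P − Q = 0.6702, giving −½ ln(0.6702) = 0.200090.
1 − 2Q = 0.938, giving −¼ ln(0.938) = 0.016001.
d = 0.200090 + 0.016001 = 0.216091.
Under a molecular clock d = 2μt, so t = d/(2μ) = 0.216091 / (2 × 9.4 × 10^-9) = 11.49 million years.

11.49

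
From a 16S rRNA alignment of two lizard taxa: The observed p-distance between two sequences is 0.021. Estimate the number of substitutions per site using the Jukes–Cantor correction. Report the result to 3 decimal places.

0.021

d = −(3/4) ln(1 − 4p/3) = −0.75 ln(1 − 0.028) = −0.75 ln(0.972)
  = −0.75 × (-0.028399) = 0.021299 substitutions/site.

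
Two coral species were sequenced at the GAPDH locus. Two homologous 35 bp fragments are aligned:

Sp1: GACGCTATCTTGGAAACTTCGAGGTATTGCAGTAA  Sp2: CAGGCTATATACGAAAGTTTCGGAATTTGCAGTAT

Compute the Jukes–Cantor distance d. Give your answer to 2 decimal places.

0.51

The sequences differ at 13 of 35 sites, so p = 13/35 ≈ 0.371429.
d = −(3/4) ln(1 − 4p/3) = −0.75 ln(1 − 0.495239) = −0.75 ln(0.504761)
  = −0.75 × (-0.683670) = 0.512753 substitutions/site.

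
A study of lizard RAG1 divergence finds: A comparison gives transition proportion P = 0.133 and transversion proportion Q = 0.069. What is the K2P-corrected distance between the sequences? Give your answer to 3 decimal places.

Under the Kimura two-parameter model, d = −½ ln(1 − 2P − Q) − ¼ ln(1 − 2Q).
1 − 2P − Q = 0.665, giving −½ ln(0.665) = 0.203984.
1 − 2Q = 0.862, giving −¼ ln(0.862) = 0.037125.
d = 0.203984 + 0.037125 = 0.241109.

0.241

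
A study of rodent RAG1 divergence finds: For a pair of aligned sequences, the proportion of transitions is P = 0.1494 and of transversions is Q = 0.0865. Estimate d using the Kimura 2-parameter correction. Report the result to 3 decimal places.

Under the Kimura two-parameter model, d = −½ ln(1 − 2P − Q) − ¼ ln(1 − 2Q).
1 − 2P − Q = 0.6147, giving −½ ln(0.6147) = 0.243310.
1 − 2Q = 0.827, giving −¼ ln(0.827) = 0.047488.
d = 0.243310 + 0.047488 = 0.290798.

0.291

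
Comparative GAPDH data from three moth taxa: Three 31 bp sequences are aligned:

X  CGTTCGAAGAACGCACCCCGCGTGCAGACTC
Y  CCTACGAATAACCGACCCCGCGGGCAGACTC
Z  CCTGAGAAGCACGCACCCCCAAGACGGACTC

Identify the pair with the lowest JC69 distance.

X and Y

X–Y: 6/31 differ, p = 0.194, d = 0.224.
X–Z: 10/31 differ, p = 0.323, d = 0.422.
Y–Z: 11/31 differ, p = 0.355, d = 0.481.
The smallest distance is between X and Y.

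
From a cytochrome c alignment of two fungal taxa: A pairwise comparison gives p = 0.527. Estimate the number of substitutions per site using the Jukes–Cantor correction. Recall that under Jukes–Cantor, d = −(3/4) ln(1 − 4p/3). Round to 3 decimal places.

0.910

d = −(3/4) ln(1 − 4p/3) = −0.75 ln(1 − 0.702667) = −0.75 ln(0.297333)
  = −0.75 × (-1.212903) = 0.909677 substitutions/site.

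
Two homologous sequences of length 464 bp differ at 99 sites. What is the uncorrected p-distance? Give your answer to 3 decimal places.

p = 99/464 = 0.213362… ≈ 0.213 (to 3 d.p.).

0.213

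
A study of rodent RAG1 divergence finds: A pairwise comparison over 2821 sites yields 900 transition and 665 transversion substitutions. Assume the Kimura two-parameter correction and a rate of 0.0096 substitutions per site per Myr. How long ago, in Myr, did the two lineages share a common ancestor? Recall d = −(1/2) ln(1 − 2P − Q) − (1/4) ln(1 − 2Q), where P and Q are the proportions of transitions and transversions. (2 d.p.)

62.21

P = 900/2821 ≈ 0.319036 and Q = 665/2821 ≈ 0.235732.
Under the Kimura two-parameter model, d = −½ ln(1 − 2P − Q) − ¼ ln(1 − 2Q).
1 − 2P − Q = 0.126196, giving −½ ln(0.126196) = 1.034960.
1 − 2Q = 0.528536, giving −¼ ln(0.528536) = 0.159411.
d = 1.034960 + 0.159411 = 1.194371.
Under a molecular clock d = 2μt, so t = d/(2μ) = 1.194371 / (2 × 0.0096) = 62.21 Myr.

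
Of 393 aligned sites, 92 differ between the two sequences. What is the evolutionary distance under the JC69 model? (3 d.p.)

p = 92/393 ≈ 0.234097.
d = −(3/4) ln(1 − 4p/3) = −0.75 ln(1 − 0.312129) = −0.75 ln(0.687871)
  = −0.75 × (-0.374154) = 0.280616 substitutions/site.

0.281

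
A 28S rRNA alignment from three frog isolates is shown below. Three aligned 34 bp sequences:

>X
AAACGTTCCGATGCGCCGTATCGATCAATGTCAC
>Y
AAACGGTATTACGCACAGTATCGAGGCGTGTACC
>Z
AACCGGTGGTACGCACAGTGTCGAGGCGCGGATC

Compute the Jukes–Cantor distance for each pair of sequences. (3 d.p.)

d(X,Y) = 0.535, d(X,Z) = 0.824, d(Y,Z) = 0.241

X–Y: 13/34 sites differ → p ≈ 0.382353, d = −0.75 ln(1 − 0.509804) = 0.534712 ≈ 0.535.
X–Z: 17/34 sites differ → p = 0.5, d = −0.75 ln(1 − 0.666667) = 0.823960 ≈ 0.824.
Y–Z: 7/34 sites differ → p ≈ 0.205882, d = −0.75 ln(1 − 0.274509) = 0.240680 ≈ 0.241.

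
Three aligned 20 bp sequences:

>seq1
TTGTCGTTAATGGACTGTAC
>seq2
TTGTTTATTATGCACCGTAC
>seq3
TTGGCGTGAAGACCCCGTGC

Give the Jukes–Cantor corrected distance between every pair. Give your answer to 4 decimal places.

seq1–seq2: 6/20 sites differ → p = 0.3, d = −0.75 ln(1 − 0.4) = 0.383119 ≈ 0.3831.
seq1–seq3: 8/20 sites differ → p = 0.4, d = −0.75 ln(1 − 0.533333) = 0.571605 ≈ 0.5716.
seq2–seq3: 10/20 sites differ → p = 0.5, d = −0.75 ln(1 − 0.666667) = 0.823960 ≈ 0.8240.

d(seq1,seq2) = 0.3831, d(seq1,seq3) = 0.5716, d(seq2,seq3) = 0.8240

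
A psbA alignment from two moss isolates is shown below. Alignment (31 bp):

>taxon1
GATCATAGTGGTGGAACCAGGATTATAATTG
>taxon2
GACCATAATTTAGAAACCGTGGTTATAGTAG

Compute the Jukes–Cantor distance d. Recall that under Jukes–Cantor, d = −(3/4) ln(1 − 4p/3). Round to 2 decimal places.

The sequences differ at 11 of 31 sites, so p = 11/31 ≈ 0.354839.
d = −(3/4) ln(1 − 4p/3) = −0.75 ln(1 − 0.473119) = −0.75 ln(0.526881)
  = −0.75 × (-0.640781) = 0.480586 substitutions/site.

0.48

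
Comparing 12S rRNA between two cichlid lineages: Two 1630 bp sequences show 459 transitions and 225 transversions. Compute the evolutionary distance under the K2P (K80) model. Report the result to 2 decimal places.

P = 459/1630 ≈ 0.281595 and Q = 225/1630 ≈ 0.138037.
Under the Kimura two-parameter model, d = −½ ln(1 − 2P − Q) − ¼ ln(1 − 2Q).
1 − 2P − Q = 0.298773, giving −½ ln(0.298773) = 0.604036.
1 − 2Q = 0.723926, giving −¼ ln(0.723926) = 0.080767.
d = 0.604036 + 0.080767 = 0.684803.

0.68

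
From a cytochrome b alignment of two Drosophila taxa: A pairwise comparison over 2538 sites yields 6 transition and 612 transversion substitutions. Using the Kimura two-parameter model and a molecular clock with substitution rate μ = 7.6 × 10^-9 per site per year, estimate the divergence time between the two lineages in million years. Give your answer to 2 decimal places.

20.11

P = 6/2538 ≈ 0.002364 and Q = 612/2538 ≈ 0.241135.
Under the Kimura two-parameter model, d = −½ ln(1 − 2P − Q) − ¼ ln(1 − 2Q).
1 − 2P − Q = 0.754137, giving −½ ln(0.754137) = 0.141091.
1 − 2Q = 0.51773, giving −¼ ln(0.51773) = 0.164575.
d = 0.141091 + 0.164575 = 0.305666.
Under a molecular clock d = 2μt, so t = d/(2μ) = 0.305666 / (2 × 7.6 × 10^-9) = 20.11 million years.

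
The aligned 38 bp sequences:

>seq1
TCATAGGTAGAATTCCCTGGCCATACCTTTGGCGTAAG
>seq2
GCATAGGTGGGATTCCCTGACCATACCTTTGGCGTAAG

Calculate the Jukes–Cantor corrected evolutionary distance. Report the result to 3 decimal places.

0.113

The sequences differ at 4 of 38 sites (1, 9, 11, 20), so p = 4/38 ≈ 0.105263.
d = −(3/4) ln(1 − 4p/3) = −0.75 ln(1 − 0.140351) = −0.75 ln(0.859649)
  = −0.75 × (-0.151231) = 0.113423 substitutions/site.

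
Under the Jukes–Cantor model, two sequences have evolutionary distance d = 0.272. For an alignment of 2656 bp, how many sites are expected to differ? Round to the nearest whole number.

606

Invert JC69: p = (3/4)(1 − e^(−4d/3)) = 0.75 × (1 − e^(-0.362667)) = 0.75 × (1 − 0.695818) = 0.228137.
Expected differing sites = pL ≈ 0.228137 × 2656 = 605.931872 ≈ 606.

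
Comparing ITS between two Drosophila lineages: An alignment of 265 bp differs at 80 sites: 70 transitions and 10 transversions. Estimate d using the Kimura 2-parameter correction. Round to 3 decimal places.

P = 70/265 ≈ 0.264151 and Q = 10/265 ≈ 0.037736.
Under the Kimura two-parameter model, d = −½ ln(1 − 2P − Q) − ¼ ln(1 − 2Q).
1 − 2P − Q = 0.433962, giving −½ ln(0.433962) = 0.417399.
1 − 2Q = 0.924528, giving −¼ ln(0.924528) = 0.019618.
d = 0.417399 + 0.019618 = 0.437017.

0.437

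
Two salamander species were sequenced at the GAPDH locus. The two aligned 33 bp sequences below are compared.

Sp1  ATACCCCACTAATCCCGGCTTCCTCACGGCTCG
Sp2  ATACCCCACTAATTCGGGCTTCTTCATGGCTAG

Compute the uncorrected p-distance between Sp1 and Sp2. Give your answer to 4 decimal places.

The sequences differ at 5 of 33 positions (sites 14, 16, 23, 27, 32).
p = 5/33 = 0.151515… ≈ 0.1515 (to 4 d.p.).

0.1515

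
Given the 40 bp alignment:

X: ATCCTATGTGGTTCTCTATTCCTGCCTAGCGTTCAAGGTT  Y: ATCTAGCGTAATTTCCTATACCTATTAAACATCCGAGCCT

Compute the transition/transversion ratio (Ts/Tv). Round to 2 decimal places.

3.75

Transitions are A↔G and C↔T; transversions are all other mismatches.
Transitions: 15. Transversions: 4.
R = 15/4 = 3.75.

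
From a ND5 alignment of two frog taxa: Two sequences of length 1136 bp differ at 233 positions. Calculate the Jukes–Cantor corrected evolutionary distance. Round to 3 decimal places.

0.240

p = 233/1136 ≈ 0.205106.
d = −(3/4) ln(1 − 4p/3) = −0.75 ln(1 − 0.273475) = −0.75 ln(0.726525)
  = −0.75 × (-0.319482) = 0.239612 substitutions/site.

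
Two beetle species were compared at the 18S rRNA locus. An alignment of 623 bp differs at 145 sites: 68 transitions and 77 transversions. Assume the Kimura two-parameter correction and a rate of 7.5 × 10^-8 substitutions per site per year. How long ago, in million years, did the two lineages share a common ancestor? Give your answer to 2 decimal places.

1.87

P = 68/623 ≈ 0.109149 and Q = 77/623 ≈ 0.123596.
Under the Kimura two-parameter model, d = −½ ln(1 − 2P − Q) − ¼ ln(1 − 2Q).
1 − 2P − Q = 0.658106, giving −½ ln(0.658106) = 0.209195.
1 − 2Q = 0.752808, giving −¼ ln(0.752808) = 0.070986.
d = 0.209195 + 0.070986 = 0.280181.
Under a molecular clock d = 2μt, so t = d/(2μ) = 0.280181 / (2 × 7.5 × 10^-8) = 1.87 million years.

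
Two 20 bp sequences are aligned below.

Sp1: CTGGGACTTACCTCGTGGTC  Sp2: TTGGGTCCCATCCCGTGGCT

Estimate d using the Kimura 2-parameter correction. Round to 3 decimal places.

Of 20 sites, 7 differences are transitions and 1 are transversions, so P = 7/20 = 0.35 and Q = 1/20 = 0.05.
Under the Kimura two-parameter model, d = −½ ln(1 − 2P − Q) − ¼ ln(1 − 2Q).
1 − 2P − Q = 0.25, giving −½ ln(0.25) = 0.693147.
1 − 2Q = 0.9, giving −¼ ln(0.9) = 0.026340.
d = 0.693147 + 0.026340 = 0.719487.

0.719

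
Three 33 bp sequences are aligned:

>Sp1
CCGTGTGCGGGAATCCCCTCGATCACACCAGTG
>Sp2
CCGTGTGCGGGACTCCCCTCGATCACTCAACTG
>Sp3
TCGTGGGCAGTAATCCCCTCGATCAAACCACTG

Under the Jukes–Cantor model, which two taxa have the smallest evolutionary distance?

Sp1–Sp2: 4/33 differ, p = 0.121, d = 0.132.
Sp1–Sp3: 6/33 differ, p = 0.182, d = 0.208.
Sp2–Sp3: 8/33 differ, p = 0.242, d = 0.293.
The smallest distance is between Sp1 and Sp2.

Sp1 and Sp2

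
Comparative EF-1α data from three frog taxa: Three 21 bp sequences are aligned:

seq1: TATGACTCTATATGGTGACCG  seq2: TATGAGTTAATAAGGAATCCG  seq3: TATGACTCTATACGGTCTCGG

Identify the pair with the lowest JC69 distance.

seq1–seq2: 7/21 differ, p = 0.333, d = 0.441.
seq1–seq3: 4/21 differ, p = 0.190, d = 0.220.
seq2–seq3: 7/21 differ, p = 0.333, d = 0.441.
The smallest distance is between seq1 and seq3.

seq1 and seq3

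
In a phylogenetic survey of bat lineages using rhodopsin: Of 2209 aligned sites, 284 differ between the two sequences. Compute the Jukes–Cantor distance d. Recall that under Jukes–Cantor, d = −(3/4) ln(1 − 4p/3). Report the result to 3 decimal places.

0.141

p = 284/2209 ≈ 0.128565.
d = −(3/4) ln(1 − 4p/3) = −0.75 ln(1 − 0.17142) = −0.75 ln(0.82858)
  = −0.75 × (-0.188042) = 0.141032 substitutions/site.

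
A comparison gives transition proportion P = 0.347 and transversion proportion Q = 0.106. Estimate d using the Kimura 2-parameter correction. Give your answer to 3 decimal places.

0.864

Under the Kimura two-parameter model, d = −½ ln(1 − 2P − Q) − ¼ ln(1 − 2Q).
1 − 2P − Q = 0.2, giving −½ ln(0.2) = 0.804719.
1 − 2Q = 0.788, giving −¼ ln(0.788) = 0.059564.
d = 0.804719 + 0.059564 = 0.864283.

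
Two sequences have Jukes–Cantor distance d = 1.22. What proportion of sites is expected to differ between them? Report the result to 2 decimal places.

p = (3/4)(1 − e^(−4d/3)) = 0.75 × (1 − e^(-1.626667)) = 0.75 × (1 − 0.196584) = 0.602562.

0.60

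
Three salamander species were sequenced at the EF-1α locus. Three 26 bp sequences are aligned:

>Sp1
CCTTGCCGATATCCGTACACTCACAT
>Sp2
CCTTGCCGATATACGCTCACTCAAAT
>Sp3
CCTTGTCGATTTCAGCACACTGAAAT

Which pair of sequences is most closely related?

Sp1 and Sp2

Sp1–Sp2: 4/26 differ, p = 0.154, d = 0.172.
Sp1–Sp3: 6/26 differ, p = 0.231, d = 0.276.
Sp2–Sp3: 6/26 differ, p = 0.231, d = 0.276.
The smallest distance is between Sp1 and Sp2.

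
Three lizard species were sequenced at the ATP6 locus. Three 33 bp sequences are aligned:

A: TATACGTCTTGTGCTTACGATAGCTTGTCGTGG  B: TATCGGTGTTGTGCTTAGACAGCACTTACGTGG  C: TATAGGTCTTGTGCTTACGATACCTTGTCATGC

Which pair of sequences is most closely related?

A and C

A–B: 13/33 differ, p = 0.394, d = 0.559.
A–C: 4/33 differ, p = 0.121, d = 0.132.
B–C: 13/33 differ, p = 0.394, d = 0.559.
The smallest distance is between A and C.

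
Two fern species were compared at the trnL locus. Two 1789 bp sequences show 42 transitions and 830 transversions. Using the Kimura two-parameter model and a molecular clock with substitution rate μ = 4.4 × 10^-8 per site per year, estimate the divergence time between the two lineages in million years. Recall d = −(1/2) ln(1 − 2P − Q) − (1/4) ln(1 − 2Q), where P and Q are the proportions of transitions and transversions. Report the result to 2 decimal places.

11.53

P = 42/1789 ≈ 0.023477 and Q = 830/1789 ≈ 0.463946.
Under the Kimura two-parameter model, d = −½ ln(1 − 2P − Q) − ¼ ln(1 − 2Q).
1 − 2P − Q = 0.4891, giving −½ ln(0.4891) = 0.357594.
1 − 2Q = 0.072108, giving −¼ ln(0.072108) = 0.657398.
d = 0.357594 + 0.657398 = 1.014992.
Under a molecular clock d = 2μt, so t = d/(2μ) = 1.014992 / (2 × 4.4 × 10^-8) = 11.53 million years.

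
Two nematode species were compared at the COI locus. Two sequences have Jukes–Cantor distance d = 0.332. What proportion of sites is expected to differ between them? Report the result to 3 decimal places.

0.268

p = (3/4)(1 − e^(−4d/3)) = 0.75 × (1 − e^(-0.442667)) = 0.75 × (1 − 0.642321) = 0.268259.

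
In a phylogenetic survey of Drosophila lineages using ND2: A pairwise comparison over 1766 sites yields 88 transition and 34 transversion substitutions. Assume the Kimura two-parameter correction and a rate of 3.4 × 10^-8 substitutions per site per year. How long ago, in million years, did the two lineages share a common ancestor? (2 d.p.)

P = 88/1766 ≈ 0.04983 and Q = 34/1766 ≈ 0.019253.
Under the Kimura two-parameter model, d = −½ ln(1 − 2P − Q) − ¼ ln(1 − 2Q).
1 − 2P − Q = 0.881087, giving −½ ln(0.881087) = 0.063299.
1 − 2Q = 0.961494, giving −¼ ln(0.961494) = 0.009817.
d = 0.063299 + 0.009817 = 0.073116.
Under a molecular clock d = 2μt, so t = d/(2μ) = 0.073116 / (2 × 3.4 × 10^-8) = 1.08 million years.

1.08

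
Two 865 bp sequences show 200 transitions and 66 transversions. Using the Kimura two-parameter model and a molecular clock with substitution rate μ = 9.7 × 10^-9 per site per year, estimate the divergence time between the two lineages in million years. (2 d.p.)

P = 200/865 ≈ 0.231214 and Q = 66/865 ≈ 0.076301.
Under the Kimura two-parameter model, d = −½ ln(1 − 2P − Q) − ¼ ln(1 − 2Q).
1 − 2P − Q = 0.461271, giving −½ ln(0.461271) = 0.386885.
1 − 2Q = 0.847398, giving −¼ ln(0.847398) = 0.041396.
d = 0.386885 + 0.041396 = 0.428281.
Under a molecular clock d = 2μt, so t = d/(2μ) = 0.428281 / (2 × 9.7 × 10^-9) = 22.08 million years.

22.08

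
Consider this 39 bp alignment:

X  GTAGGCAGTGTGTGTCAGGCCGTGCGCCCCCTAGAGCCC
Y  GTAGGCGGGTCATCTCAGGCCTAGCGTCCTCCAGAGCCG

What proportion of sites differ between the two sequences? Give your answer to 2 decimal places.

The sequences differ at 12 of 39 positions.
p = 12/39 = 0.307692… ≈ 0.31 (to 2 d.p.).

0.31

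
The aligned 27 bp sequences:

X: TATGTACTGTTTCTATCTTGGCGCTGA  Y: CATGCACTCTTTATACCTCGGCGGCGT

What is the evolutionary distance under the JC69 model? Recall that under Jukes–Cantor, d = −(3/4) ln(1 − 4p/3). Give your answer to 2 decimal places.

The sequences differ at 9 of 27 sites (1, 5, 9, 13, 16, 19, 24, 25, 27), so p = 9/27 ≈ 0.333333.
d = −(3/4) ln(1 − 4p/3) = −0.75 ln(1 − 0.444444) = −0.75 ln(0.555556)
  = −0.75 × (-0.587786) = 0.440840 substitutions/site.

0.44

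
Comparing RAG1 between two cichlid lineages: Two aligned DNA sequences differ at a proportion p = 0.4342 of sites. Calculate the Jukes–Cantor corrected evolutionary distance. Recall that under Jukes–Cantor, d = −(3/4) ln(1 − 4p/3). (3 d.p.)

0.649

d = −(3/4) ln(1 − 4p/3) = −0.75 ln(1 − 0.578933) = −0.75 ln(0.421067)
  = −0.75 × (-0.864963) = 0.648722 substitutions/site.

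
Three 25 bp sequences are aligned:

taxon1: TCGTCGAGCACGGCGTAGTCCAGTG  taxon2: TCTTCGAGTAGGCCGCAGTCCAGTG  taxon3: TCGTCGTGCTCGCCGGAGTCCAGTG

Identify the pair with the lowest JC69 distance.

taxon1–taxon2: 5/25 differ, p = 0.200, d = 0.233.
taxon1–taxon3: 4/25 differ, p = 0.160, d = 0.180.
taxon2–taxon3: 6/25 differ, p = 0.240, d = 0.289.
The smallest distance is between taxon1 and taxon3.

taxon1 and taxon3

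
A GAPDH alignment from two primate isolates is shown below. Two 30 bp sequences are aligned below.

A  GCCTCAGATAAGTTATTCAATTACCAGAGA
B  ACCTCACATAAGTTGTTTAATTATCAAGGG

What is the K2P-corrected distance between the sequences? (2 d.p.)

0.36

Of 30 sites, 7 differences are transitions and 1 are transversions, so P = 7/30 ≈ 0.233333 and Q = 1/30 ≈ 0.033333.
Under the Kimura two-parameter model, d = −½ ln(1 − 2P − Q) − ¼ ln(1 − 2Q).
1 − 2P − Q = 0.500001, giving −½ ln(0.500001) = 0.346573.
1 − 2Q = 0.933334, giving −¼ ln(0.933334) = 0.017248.
d = 0.346573 + 0.017248 = 0.363821.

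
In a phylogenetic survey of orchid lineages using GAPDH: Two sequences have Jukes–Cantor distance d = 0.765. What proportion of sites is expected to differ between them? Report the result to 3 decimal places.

p = (3/4)(1 − e^(−4d/3)) = 0.75 × (1 − e^(-1.02)) = 0.75 × (1 − 0.360595) = 0.479554.

0.480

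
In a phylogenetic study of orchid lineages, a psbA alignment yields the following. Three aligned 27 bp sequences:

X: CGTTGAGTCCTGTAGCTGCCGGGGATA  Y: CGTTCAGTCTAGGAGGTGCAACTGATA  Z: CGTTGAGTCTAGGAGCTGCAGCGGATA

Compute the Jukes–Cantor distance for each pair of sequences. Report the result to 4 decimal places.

X–Y: 9/27 sites differ → p ≈ 0.333333, d = −0.75 ln(1 − 0.444444) = 0.440839 ≈ 0.4408.
X–Z: 5/27 sites differ → p ≈ 0.185185, d = −0.75 ln(1 − 0.246913) = 0.212681 ≈ 0.2127.
Y–Z: 4/27 sites differ → p ≈ 0.148148, d = −0.75 ln(1 − 0.197531) = 0.165047 ≈ 0.1650.

d(X,Y) = 0.4408, d(X,Z) = 0.2127, d(Y,Z) = 0.1650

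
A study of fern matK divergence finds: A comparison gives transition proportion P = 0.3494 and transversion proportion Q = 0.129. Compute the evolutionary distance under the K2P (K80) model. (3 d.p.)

0.954

Under the Kimura two-parameter model, d = −½ ln(1 − 2P − Q) − ¼ ln(1 − 2Q).
1 − 2P − Q = 0.1722, giving −½ ln(0.1722) = 0.879549.
1 − 2Q = 0.742, giving −¼ ln(0.742) = 0.074602.
d = 0.879549 + 0.074602 = 0.954151.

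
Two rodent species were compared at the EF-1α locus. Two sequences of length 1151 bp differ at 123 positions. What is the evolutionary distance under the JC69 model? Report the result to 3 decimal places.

p = 123/1151 ≈ 0.106864.
d = −(3/4) ln(1 − 4p/3) = −0.75 ln(1 − 0.142485) = −0.75 ln(0.857515)
  = −0.75 × (-0.153717) = 0.115288 substitutions/site.

0.115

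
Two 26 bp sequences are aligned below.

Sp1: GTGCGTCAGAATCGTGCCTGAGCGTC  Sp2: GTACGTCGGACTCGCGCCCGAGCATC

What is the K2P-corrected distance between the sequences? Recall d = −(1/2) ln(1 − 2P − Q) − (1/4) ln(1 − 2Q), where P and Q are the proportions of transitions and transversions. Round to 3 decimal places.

Of 26 sites, 5 differences are transitions and 1 are transversions, so P = 5/26 ≈ 0.192308 and Q = 1/26 ≈ 0.038462.
Under the Kimura two-parameter model, d = −½ ln(1 − 2P − Q) − ¼ ln(1 − 2Q).
1 − 2P − Q = 0.576922, giving −½ ln(0.576922) = 0.275024.
1 − 2Q = 0.923076, giving −¼ ln(0.923076) = 0.020011.
d = 0.275024 + 0.020011 = 0.295035.

0.295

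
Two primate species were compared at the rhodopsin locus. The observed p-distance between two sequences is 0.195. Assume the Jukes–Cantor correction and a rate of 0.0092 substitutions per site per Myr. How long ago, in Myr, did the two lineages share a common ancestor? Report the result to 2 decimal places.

12.27

d = −(3/4) ln(1 − 4p/3) = −0.75 ln(1 − 0.26) = −0.75 ln(0.74)
  = −0.75 × (-0.301105) = 0.225829 substitutions/site.
Under a molecular clock d = 2μt, so t = d/(2μ) = 0.225829 / (2 × 0.0092) = 12.27 Myr.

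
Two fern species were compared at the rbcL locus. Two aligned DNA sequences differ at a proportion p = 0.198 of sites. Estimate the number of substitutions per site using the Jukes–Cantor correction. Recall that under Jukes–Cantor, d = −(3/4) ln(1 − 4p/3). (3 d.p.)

0.230

d = −(3/4) ln(1 − 4p/3) = −0.75 ln(1 − 0.264) = −0.75 ln(0.736)
  = −0.75 × (-0.306525) = 0.229894 substitutions/site.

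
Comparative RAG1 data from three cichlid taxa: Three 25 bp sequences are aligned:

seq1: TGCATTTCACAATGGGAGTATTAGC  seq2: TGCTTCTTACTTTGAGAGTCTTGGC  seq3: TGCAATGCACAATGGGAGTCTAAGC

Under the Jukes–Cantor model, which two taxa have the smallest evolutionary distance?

seq1 and seq3

seq1–seq2: 8/25 differ, p = 0.320, d = 0.417.
seq1–seq3: 4/25 differ, p = 0.160, d = 0.180.
seq2–seq3: 10/25 differ, p = 0.400, d = 0.572.
The smallest distance is between seq1 and seq3.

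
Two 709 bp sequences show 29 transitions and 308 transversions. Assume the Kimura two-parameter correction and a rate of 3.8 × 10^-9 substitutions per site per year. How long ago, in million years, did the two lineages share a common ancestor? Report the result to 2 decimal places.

P = 29/709 ≈ 0.040903 and Q = 308/709 ≈ 0.434415.
Under the Kimura two-parameter model, d = −½ ln(1 − 2P − Q) − ¼ ln(1 − 2Q).
1 − 2P − Q = 0.483779, giving −½ ln(0.483779) = 0.363064.
1 − 2Q = 0.13117, giving −¼ ln(0.13117) = 0.507815.
d = 0.363064 + 0.507815 = 0.870879.
Under a molecular clock d = 2μt, so t = d/(2μ) = 0.870879 / (2 × 3.8 × 10^-9) = 114.59 million years.

114.59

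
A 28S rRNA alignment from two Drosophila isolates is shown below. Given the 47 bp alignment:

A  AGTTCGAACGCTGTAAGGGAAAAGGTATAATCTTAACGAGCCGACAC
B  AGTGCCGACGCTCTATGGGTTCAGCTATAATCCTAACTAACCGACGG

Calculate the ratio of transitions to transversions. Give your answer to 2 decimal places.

Transitions are A↔G and C↔T; transversions are all other mismatches.
Transitions: 4. Transversions: 10.
R = 4/10 = 0.40.

0.40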